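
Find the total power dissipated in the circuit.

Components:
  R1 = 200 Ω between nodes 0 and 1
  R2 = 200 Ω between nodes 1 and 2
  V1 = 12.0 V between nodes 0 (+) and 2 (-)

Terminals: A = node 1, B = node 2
Nodal analysis, taking node 2 as the 0 V reference.
Source V1 fixes V_0 = 12 V.
KCL at each unknown node (sum of currents leaving = 0; resistances in Ω):
  Node 1: (V_1 - 12)/200 + (V_1 - 0)/200 = 0
Collecting terms: 0.01 × V_1 = 0.06  =>  V_1 = 6 V
Power in each resistor, P = (ΔV)²/R:
  P_R1 = (12 - 6)²/200 = 0.18 W
  P_R2 = (6 - 0)²/200 = 0.18 W
P_total = P_R1 + P_R2 = 0.36 W

Final answer: 0.36 W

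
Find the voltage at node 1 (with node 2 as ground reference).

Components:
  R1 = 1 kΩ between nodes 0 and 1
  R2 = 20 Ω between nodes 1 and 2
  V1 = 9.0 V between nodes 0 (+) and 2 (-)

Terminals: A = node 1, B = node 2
Nodal analysis, taking node 2 as the 0 V reference.
Source V1 fixes V_0 = 9 V.
KCL at each unknown node (sum of currents leaving = 0; resistances in Ω):
  Node 1: (V_1 - 9)/1000 + (V_1 - 0)/20 = 0
Collecting terms: 0.051 × V_1 = 0.009  =>  V_1 = 0.1765 V
The requested potential is V_1 = 0.1765 V.

Final answer: V_1 = 0.1765 V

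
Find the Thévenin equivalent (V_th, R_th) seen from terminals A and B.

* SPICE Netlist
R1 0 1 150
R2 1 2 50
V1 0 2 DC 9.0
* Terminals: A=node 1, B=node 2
Step 1 — V_th is the open-circuit voltage V_A - V_B (nothing connected across the terminals).
Nodal analysis, taking node 2 as the 0 V reference.
Source V1 fixes V_0 = 9 V.
KCL at each unknown node (sum of currents leaving = 0; resistances in Ω):
  Node 1: (V_1 - 9)/150 + (V_1 - 0)/50 = 0
Collecting terms: 0.02667 × V_1 = 0.06  =>  V_1 = 2.25 V
V_th = V_1 - V_2 = 2.25 - 0 = 2.25 V
Step 2 — R_th: zero the source — replace V1 by a short circuit (node 2 merges into node 0) — and find the resistance seen between A (node 1) and B (node 0).
Reduce the network between node 1 (A) and node 0 (B) by series/parallel combination:
  Rp1 = R1 ‖ R2 (parallel, both between nodes 0 and 1) = 1/(1/150 + 1/50) = 37.5 Ω
R_th = 37.5 Ω

Final answer: V_th = 2.25 V, R_th = 37.5 Ω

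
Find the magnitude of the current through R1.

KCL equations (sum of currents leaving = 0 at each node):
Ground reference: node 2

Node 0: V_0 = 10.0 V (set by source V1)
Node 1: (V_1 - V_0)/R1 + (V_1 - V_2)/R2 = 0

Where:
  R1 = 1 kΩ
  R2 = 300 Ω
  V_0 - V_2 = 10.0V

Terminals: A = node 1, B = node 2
Nodal analysis, taking node 2 as the 0 V reference.
Source V1 fixes V_0 = 10 V.
KCL at each unknown node (sum of currents leaving = 0; resistances in Ω):
  Node 1: (V_1 - 10)/1000 + (V_1 - 0)/300 = 0
Collecting terms: 0.004333 × V_1 = 0.01  =>  V_1 = 2.308 V
I_R1 = (V_0 - V_1)/R1 = (10 - 2.308)/1000 = 0.007692 A
|I_R1| = 0.007692 A

Final answer: |I_R1| = 0.007692 A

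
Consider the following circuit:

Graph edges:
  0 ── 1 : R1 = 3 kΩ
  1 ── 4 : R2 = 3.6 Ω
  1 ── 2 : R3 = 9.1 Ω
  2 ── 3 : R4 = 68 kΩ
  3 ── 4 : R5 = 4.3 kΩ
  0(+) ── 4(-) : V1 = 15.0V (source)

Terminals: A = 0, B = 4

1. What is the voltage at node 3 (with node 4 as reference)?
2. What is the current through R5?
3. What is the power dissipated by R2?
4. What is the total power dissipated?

Nodal analysis, taking node 4 as the 0 V reference.
Source V1 fixes V_0 = 15 V.
KCL at each unknown node (sum of currents leaving = 0; resistances in Ω):
  Node 1: (V_1 - 15)/3000 + (V_1 - 0)/3.6 + (V_1 - V_2)/9.1 = 0
  Node 2: (V_2 - V_1)/9.1 + (V_2 - V_3)/68000 = 0
  Node 3: (V_3 - V_2)/68000 + (V_3 - 0)/4300 = 0
Collecting terms (coefficients in siemens):
  0.388·V_1 - 0.1099·V_2 = 0.005
  0.1099·V_2 - 0.1099·V_1 - 0.00001471·V_3 = 0
  0.0002473·V_3 - 0.00001471·V_2 = 0
Solving these 3 simultaneous equations (Gaussian elimination) gives:
  V_1 = 0.01798 V, V_2 = 0.01798 V, V_3 = 0.001069 V
Part 1:
  Read off the nodal solution: V_3 = 0.001069 V
Part 2:
  I_R5 = (V_3 - V_4)/R5 = (0.001069 - 0)/4300 = 0.0000002486 A
  Magnitude: I_R5 = 0.0000002486 A
Part 3:
  I_R2 = (V_1 - V_4)/R2 = (0.01798 - 0)/3.6 = 0.004994 A
  P_R2 = I_R2² × R2 = (0.004994)² × 3.6 = 0.00008978 W
Part 4:
  Power in each resistor, P = (ΔV)²/R:
    P_R1 = (15 - 0.01798)²/3000 = 0.07482 W
    P_R2 = (0.01798 - 0)²/3.6 = 0.00008978 W
    P_R3 = (0.01798 - 0.01798)²/9.1 = 0.0000000000005625 W
    P_R4 = (0.01798 - 0.001069)²/68000 = 0.000000004203 W
    P_R5 = (0.001069 - 0)²/4300 = 0.0000000002658 W
  P_total = P_R1 + P_R2 + P_R3 + P_R4 + P_R5 = 0.07491 W

Final answers:
1. V_3 = 0.001069 V
2. I_R5 = 2.486e-07 A
3. P_R2 = 8.978e-05 W
4. P_total = 0.07491 W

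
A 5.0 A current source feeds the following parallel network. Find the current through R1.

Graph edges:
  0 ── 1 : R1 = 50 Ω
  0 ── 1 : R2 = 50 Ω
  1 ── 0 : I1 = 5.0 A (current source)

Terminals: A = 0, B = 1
All resistors sit directly between nodes 0 and 1, so they are in parallel and share one voltage V; the full source current 5 A splits among them.
1/R_par = 1/50 + 1/50 = 0.04 S  =>  R_par = 25 Ω
V = I × R_par = 5 × 25 = 125 V
I_R1 = V/R1 = 125/50 = 2.5 A

Final answer: 2.5 A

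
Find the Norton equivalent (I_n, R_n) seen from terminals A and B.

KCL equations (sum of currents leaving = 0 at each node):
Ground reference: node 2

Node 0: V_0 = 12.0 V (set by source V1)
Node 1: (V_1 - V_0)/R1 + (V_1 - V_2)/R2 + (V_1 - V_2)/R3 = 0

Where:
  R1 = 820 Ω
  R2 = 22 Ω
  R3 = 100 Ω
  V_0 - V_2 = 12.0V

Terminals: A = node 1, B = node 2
Find the Thévenin equivalent first; then I_n = V_th/R_th and R_n = R_th.
Step 1 — V_th is the open-circuit voltage V_A - V_B (nothing connected across the terminals).
Nodal analysis, taking node 2 as the 0 V reference.
Source V1 fixes V_0 = 12 V.
KCL at each unknown node (sum of currents leaving = 0; resistances in Ω):
  Node 1: (V_1 - 12)/820 + (V_1 - 0)/22 + (V_1 - 0)/100 = 0
Collecting terms: 0.05667 × V_1 = 0.01463  =>  V_1 = 0.2582 V
V_th = V_1 - V_2 = 0.2582 - 0 = 0.2582 V
Step 2 — R_th: zero the source — replace V1 by a short circuit (node 2 merges into node 0) — and find the resistance seen between A (node 1) and B (node 0).
Reduce the network between node 1 (A) and node 0 (B) by series/parallel combination:
  Rp1 = R1 ‖ R2 ‖ R3 (parallel, all between nodes 0 and 1) = 1/(1/820 + 1/22 + 1/100) = 17.64 Ω
R_th = 17.64 Ω
I_n = V_th/R_th = 0.2582/17.64 = 0.01463 A, and R_n = R_th = 17.64 Ω

Final answer: I_n = 0.01463 A, R_n = 17.64 Ω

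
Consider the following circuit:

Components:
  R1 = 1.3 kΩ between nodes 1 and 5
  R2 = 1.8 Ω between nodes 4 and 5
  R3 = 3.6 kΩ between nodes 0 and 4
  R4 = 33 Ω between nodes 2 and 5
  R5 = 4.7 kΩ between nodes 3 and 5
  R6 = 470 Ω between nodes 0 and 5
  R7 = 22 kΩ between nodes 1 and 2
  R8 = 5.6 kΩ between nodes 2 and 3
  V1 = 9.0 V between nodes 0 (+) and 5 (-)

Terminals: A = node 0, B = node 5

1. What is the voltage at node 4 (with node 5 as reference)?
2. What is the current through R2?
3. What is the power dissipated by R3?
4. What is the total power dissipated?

Nodal analysis, taking node 5 as the 0 V reference.
Source V1 fixes V_0 = 9 V.
KCL at each unknown node (sum of currents leaving = 0; resistances in Ω):
  Node 1: (V_1 - 0)/1300 + (V_1 - V_2)/22000 = 0
  Node 2: (V_2 - 0)/33 + (V_2 - V_1)/22000 + (V_2 - V_3)/5600 = 0
  Node 3: (V_3 - 0)/4700 + (V_3 - V_2)/5600 = 0
  Node 4: (V_4 - 0)/1.8 + (V_4 - 9)/3600 = 0
Collecting terms (coefficients in siemens):
  0.0008147·V_1 - 0.00004545·V_2 = 0
  0.03053·V_2 - 0.00004545·V_1 - 0.0001786·V_3 = 0
  0.0003913·V_3 - 0.0001786·V_2 = 0
  0.5558·V_4 = 0.0025
Solving these 4 simultaneous equations (Gaussian elimination) gives:
  V_1 = 0 V, V_2 = 0 V, V_3 = 0 V, V_4 = 0.004498 V
Part 1:
  Read off the nodal solution: V_4 = 0.004498 V
Part 2:
  I_R2 = (V_4 - V_5)/R2 = (0.004498 - 0)/1.8 = 0.002499 A
  Magnitude: I_R2 = 0.002499 A
Part 3:
  I_R3 = (V_0 - V_4)/R3 = (9 - 0.004498)/3600 = 0.002499 A
  P_R3 = I_R3² × R3 = (0.002499)² × 3600 = 0.02248 W
Part 4:
  Power in each resistor, P = (ΔV)²/R:
    P_R1 = (0 - 0)²/1300 = 0 W
    P_R2 = (0.004498 - 0)²/1.8 = 0.00001124 W
    P_R3 = (9 - 0.004498)²/3600 = 0.02248 W
    P_R4 = (0 - 0)²/33 = 0 W
    P_R5 = (0 - 0)²/4700 = 0 W
    P_R6 = (9 - 0)²/470 = 0.1723 W
    P_R7 = (0 - 0)²/22000 = 0 W
    P_R8 = (0 - 0)²/5600 = 0 W
  P_total = P_R1 + P_R2 + P_R3 + P_R4 + P_R5 + P_R6 + P_R7 + P_R8 = 0.1948 W

Final answers:
1. V_4 = 0.004498 V
2. I_R2 = 0.002499 A
3. P_R3 = 0.02248 W
4. P_total = 0.1948 W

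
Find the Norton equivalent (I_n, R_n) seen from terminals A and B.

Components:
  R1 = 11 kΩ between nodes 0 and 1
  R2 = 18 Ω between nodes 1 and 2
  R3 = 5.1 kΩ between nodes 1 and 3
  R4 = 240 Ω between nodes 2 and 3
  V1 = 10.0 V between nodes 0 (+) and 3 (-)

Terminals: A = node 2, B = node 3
Find the Thévenin equivalent first; then I_n = V_th/R_th and R_n = R_th.
Step 1 — V_th is the open-circuit voltage V_A - V_B (nothing connected across the terminals).
Nodal analysis, taking node 3 as the 0 V reference.
Source V1 fixes V_0 = 10 V.
KCL at each unknown node (sum of currents leaving = 0; resistances in Ω):
  Node 1: (V_1 - 10)/11000 + (V_1 - V_2)/18 + (V_1 - 0)/5100 = 0
  Node 2: (V_2 - V_1)/18 + (V_2 - 0)/240 = 0
Collecting terms (coefficients in siemens):
  0.05584·V_1 - 0.05556·V_2 = 0.0009091
  0.05972·V_2 - 0.05556·V_1 = 0
Determinant D = (0.05584)(0.05972) - (-0.05556)(-0.05556) = 0.0002486
V_1 = [(0.0009091)(0.05972) - (-0.05556)(0)]/D = 0.2184 V
V_2 = [(0.05584)(0) - (0.0009091)(-0.05556)]/D = 0.2031 V
V_th = V_2 - V_3 = 0.2031 - 0 = 0.2031 V
Step 2 — R_th: zero the source — replace V1 by a short circuit (node 3 merges into node 0) — and find the resistance seen between A (node 2) and B (node 0).
Reduce the network between node 2 (A) and node 0 (B) by series/parallel combination:
  Rp1 = R1 ‖ R3 (parallel, both between nodes 0 and 1) = 1/(1/11000 + 1/5100) = 3484 Ω
  Rs1 = R2 + Rp1 (series, joined only at node 1) = 18 + 3484 = 3502 Ω
  Rp2 = R4 ‖ Rs1 (parallel, both between nodes 0 and 2) = 1/(1/240 + 1/3502) = 224.6 Ω
R_th = 224.6 Ω
I_n = V_th/R_th = 0.2031/224.6 = 0.0009044 A, and R_n = R_th = 224.6 Ω

Final answer: I_n = 0.0009044 A, R_n = 224.6 Ω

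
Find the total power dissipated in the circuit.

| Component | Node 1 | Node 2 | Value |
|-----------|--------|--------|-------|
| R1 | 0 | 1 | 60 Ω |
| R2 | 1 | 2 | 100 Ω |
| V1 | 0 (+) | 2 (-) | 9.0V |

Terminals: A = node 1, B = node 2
Nodal analysis, taking node 2 as the 0 V reference.
Source V1 fixes V_0 = 9 V.
KCL at each unknown node (sum of currents leaving = 0; resistances in Ω):
  Node 1: (V_1 - 9)/60 + (V_1 - 0)/100 = 0
Collecting terms: 0.02667 × V_1 = 0.15  =>  V_1 = 5.625 V
Power in each resistor, P = (ΔV)²/R:
  P_R1 = (9 - 5.625)²/60 = 0.1898 W
  P_R2 = (5.625 - 0)²/100 = 0.3164 W
P_total = P_R1 + P_R2 = 0.5062 W

Final answer: 0.5062 W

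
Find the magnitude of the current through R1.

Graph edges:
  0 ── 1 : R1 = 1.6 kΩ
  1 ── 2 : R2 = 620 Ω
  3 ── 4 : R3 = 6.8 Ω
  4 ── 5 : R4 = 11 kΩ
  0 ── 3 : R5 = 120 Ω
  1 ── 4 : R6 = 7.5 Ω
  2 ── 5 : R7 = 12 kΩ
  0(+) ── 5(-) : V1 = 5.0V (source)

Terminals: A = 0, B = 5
Nodal analysis, taking node 5 as the 0 V reference.
Source V1 fixes V_0 = 5 V.
KCL at each unknown node (sum of currents leaving = 0; resistances in Ω):
  Node 1: (V_1 - 5)/1600 + (V_1 - V_2)/620 + (V_1 - V_4)/7.5 = 0
  Node 2: (V_2 - V_1)/620 + (V_2 - 0)/12000 = 0
  Node 3: (V_3 - V_4)/6.8 + (V_3 - 5)/120 = 0
  Node 4: (V_4 - V_3)/6.8 + (V_4 - 0)/11000 + (V_4 - V_1)/7.5 = 0
Collecting terms (coefficients in siemens):
  0.1356·V_1 - 0.001613·V_2 - 0.1333·V_4 = 0.003125
  0.001696·V_2 - 0.001613·V_1 = 0
  0.1554·V_3 - 0.1471·V_4 = 0.04167
  0.2805·V_4 - 0.1333·V_1 - 0.1471·V_3 = 0
Solving these 4 simultaneous equations (Gaussian elimination) gives:
  V_1 = 4.9 V, V_2 = 4.659 V, V_3 = 4.907 V, V_4 = 4.902 V
I_R1 = (V_0 - V_1)/R1 = (5 - 4.9)/1600 = 0.00006265 A
|I_R1| = 0.00006265 A

Final answer: |I_R1| = 6.265e-05 A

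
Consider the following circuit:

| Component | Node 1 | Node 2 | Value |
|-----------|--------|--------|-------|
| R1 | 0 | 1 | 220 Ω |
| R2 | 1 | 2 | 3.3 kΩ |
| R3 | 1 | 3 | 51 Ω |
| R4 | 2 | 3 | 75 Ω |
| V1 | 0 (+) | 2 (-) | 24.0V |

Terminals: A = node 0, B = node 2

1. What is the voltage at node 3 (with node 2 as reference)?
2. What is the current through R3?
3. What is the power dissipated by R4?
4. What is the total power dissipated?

Nodal analysis, taking node 2 as the 0 V reference.
Source V1 fixes V_0 = 24 V.
KCL at each unknown node (sum of currents leaving = 0; resistances in Ω):
  Node 1: (V_1 - 24)/220 + (V_1 - 0)/3300 + (V_1 - V_3)/51 = 0
  Node 3: (V_3 - V_1)/51 + (V_3 - 0)/75 = 0
Collecting terms (coefficients in siemens):
  0.02446·V_1 - 0.01961·V_3 = 0.1091
  0.03294·V_3 - 0.01961·V_1 = 0
Determinant D = (0.02446)(0.03294) - (-0.01961)(-0.01961) = 0.0004212
V_1 = [(0.1091)(0.03294) - (-0.01961)(0)]/D = 8.533 V
V_3 = [(0.02446)(0) - (0.1091)(-0.01961)]/D = 5.079 V
Part 1:
  Read off the nodal solution: V_3 = 5.079 V
Part 2:
  I_R3 = (V_1 - V_3)/R3 = (8.533 - 5.079)/51 = 0.06772 A
  Magnitude: I_R3 = 0.06772 A
Part 3:
  I_R4 = (V_2 - V_3)/R4 = (0 - 5.079)/75 = -0.06772 A
  P_R4 = I_R4² × R4 = (-0.06772)² × 75 = 0.344 W
Part 4:
  Power in each resistor, P = (ΔV)²/R:
    P_R1 = (24 - 8.533)²/220 = 1.087 W
    P_R2 = (8.533 - 0)²/3300 = 0.02206 W
    P_R3 = (8.533 - 5.079)²/51 = 0.2339 W
    P_R4 = (0 - 5.079)²/75 = 0.344 W
  P_total = P_R1 + P_R2 + P_R3 + P_R4 = 1.687 W

Final answers:
1. V_3 = 5.079 V
2. I_R3 = 0.06772 A
3. P_R4 = 0.344 W
4. P_total = 1.687 W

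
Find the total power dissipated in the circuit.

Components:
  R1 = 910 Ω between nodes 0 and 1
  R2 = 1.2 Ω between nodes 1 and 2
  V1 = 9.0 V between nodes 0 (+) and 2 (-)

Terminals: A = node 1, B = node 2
Nodal analysis, taking node 2 as the 0 V reference.
Source V1 fixes V_0 = 9 V.
KCL at each unknown node (sum of currents leaving = 0; resistances in Ω):
  Node 1: (V_1 - 9)/910 + (V_1 - 0)/1.2 = 0
Collecting terms: 0.8344 × V_1 = 0.00989  =>  V_1 = 0.01185 V
Power in each resistor, P = (ΔV)²/R:
  P_R1 = (9 - 0.01185)²/910 = 0.08878 W
  P_R2 = (0.01185 - 0)²/1.2 = 0.0001171 W
P_total = P_R1 + P_R2 = 0.08889 W

Final answer: 0.08889 W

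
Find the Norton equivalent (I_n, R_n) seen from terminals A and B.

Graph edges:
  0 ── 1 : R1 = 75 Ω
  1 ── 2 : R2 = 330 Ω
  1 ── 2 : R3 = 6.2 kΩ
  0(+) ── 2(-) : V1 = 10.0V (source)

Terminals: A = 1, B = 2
Find the Thévenin equivalent first; then I_n = V_th/R_th and R_n = R_th.
Step 1 — V_th is the open-circuit voltage V_A - V_B (nothing connected across the terminals).
Nodal analysis, taking node 2 as the 0 V reference.
Source V1 fixes V_0 = 10 V.
KCL at each unknown node (sum of currents leaving = 0; resistances in Ω):
  Node 1: (V_1 - 10)/75 + (V_1 - 0)/330 + (V_1 - 0)/6200 = 0
Collecting terms: 0.01652 × V_1 = 0.1333  =>  V_1 = 8.069 V
V_th = V_1 - V_2 = 8.069 - 0 = 8.069 V
Step 2 — R_th: zero the source — replace V1 by a short circuit (node 2 merges into node 0) — and find the resistance seen between A (node 1) and B (node 0).
Reduce the network between node 1 (A) and node 0 (B) by series/parallel combination:
  Rp1 = R1 ‖ R2 ‖ R3 (parallel, all between nodes 0 and 1) = 1/(1/75 + 1/330 + 1/6200) = 60.51 Ω
R_th = 60.51 Ω
I_n = V_th/R_th = 8.069/60.51 = 0.1333 A, and R_n = R_th = 60.51 Ω

Final answer: I_n = 0.1333 A, R_n = 60.51 Ω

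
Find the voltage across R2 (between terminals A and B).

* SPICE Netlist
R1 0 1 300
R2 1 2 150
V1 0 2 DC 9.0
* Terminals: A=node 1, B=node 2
R1 and R2 are in series across V1 (node 0 → node 1 → node 2), and the output A–B is taken across R2, so this is a voltage divider.
Series current: I = V1/(R1 + R2) = 9/(300 + 150) = 9/450 = 0.02 A
V_R2 = I × R2 = V1 × R2/(R1 + R2) = 9 × 150/450 = 3 V

Final answer: 3 V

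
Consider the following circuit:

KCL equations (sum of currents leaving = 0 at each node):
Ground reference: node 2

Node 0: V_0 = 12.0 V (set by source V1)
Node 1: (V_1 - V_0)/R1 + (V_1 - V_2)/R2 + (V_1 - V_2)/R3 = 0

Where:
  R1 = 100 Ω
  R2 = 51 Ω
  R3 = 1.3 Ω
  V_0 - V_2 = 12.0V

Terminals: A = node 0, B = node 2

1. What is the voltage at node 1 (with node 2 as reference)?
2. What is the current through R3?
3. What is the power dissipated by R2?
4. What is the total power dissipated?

Nodal analysis, taking node 2 as the 0 V reference.
Source V1 fixes V_0 = 12 V.
KCL at each unknown node (sum of currents leaving = 0; resistances in Ω):
  Node 1: (V_1 - 12)/100 + (V_1 - 0)/51 + (V_1 - 0)/1.3 = 0
Collecting terms: 0.7988 × V_1 = 0.12  =>  V_1 = 0.1502 V
Part 1:
  Read off the nodal solution: V_1 = 0.1502 V
Part 2:
  I_R3 = (V_1 - V_2)/R3 = (0.1502 - 0)/1.3 = 0.1156 A
  Magnitude: I_R3 = 0.1156 A
Part 3:
  I_R2 = (V_1 - V_2)/R2 = (0.1502 - 0)/51 = 0.002945 A
  P_R2 = I_R2² × R2 = (0.002945)² × 51 = 0.0004425 W
Part 4:
  Power in each resistor, P = (ΔV)²/R:
    P_R1 = (12 - 0.1502)²/100 = 1.404 W
    P_R2 = (0.1502 - 0)²/51 = 0.0004425 W
    P_R3 = (0.1502 - 0)²/1.3 = 0.01736 W
  P_total = P_R1 + P_R2 + P_R3 = 1.422 W

Final answers:
1. V_1 = 0.1502 V
2. I_R3 = 0.1156 A
3. P_R2 = 0.0004425 W
4. P_total = 1.422 W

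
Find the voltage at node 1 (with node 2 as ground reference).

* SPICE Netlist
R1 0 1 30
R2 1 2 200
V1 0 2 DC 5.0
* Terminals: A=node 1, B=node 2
Nodal analysis, taking node 2 as the 0 V reference.
Source V1 fixes V_0 = 5 V.
KCL at each unknown node (sum of currents leaving = 0; resistances in Ω):
  Node 1: (V_1 - 5)/30 + (V_1 - 0)/200 = 0
Collecting terms: 0.03833 × V_1 = 0.1667  =>  V_1 = 4.348 V
The requested potential is V_1 = 4.348 V.

Final answer: V_1 = 4.348 V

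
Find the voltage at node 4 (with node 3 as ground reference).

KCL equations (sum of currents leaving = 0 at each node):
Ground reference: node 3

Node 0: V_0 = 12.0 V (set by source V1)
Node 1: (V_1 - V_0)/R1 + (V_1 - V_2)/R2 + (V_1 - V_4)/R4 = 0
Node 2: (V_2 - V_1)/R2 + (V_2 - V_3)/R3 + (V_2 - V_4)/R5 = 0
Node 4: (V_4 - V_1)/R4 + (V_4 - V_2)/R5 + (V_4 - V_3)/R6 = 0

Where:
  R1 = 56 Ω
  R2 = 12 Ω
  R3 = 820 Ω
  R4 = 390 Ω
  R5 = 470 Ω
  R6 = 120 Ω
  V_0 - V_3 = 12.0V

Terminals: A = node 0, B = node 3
Nodal analysis, taking node 3 as the 0 V reference.
Source V1 fixes V_0 = 12 V.
KCL at each unknown node (sum of currents leaving = 0; resistances in Ω):
  Node 1: (V_1 - 12)/56 + (V_1 - V_2)/12 + (V_1 - V_4)/390 = 0
  Node 2: (V_2 - V_1)/12 + (V_2 - 0)/820 + (V_2 - V_4)/470 = 0
  Node 4: (V_4 - V_1)/390 + (V_4 - V_2)/470 + (V_4 - 0)/120 = 0
Collecting terms (coefficients in siemens):
  0.1038·V_1 - 0.08333·V_2 - 0.002564·V_4 = 0.2143
  0.08668·V_2 - 0.08333·V_1 - 0.002128·V_4 = 0
  0.01303·V_4 - 0.002564·V_1 - 0.002128·V_2 = 0
Solving these 3 simultaneous equations (Gaussian elimination) gives:
  V_1 = 9.74 V, V_2 = 9.449 V, V_4 = 3.461 V
The requested potential is V_4 = 3.461 V.

Final answer: V_4 = 3.461 V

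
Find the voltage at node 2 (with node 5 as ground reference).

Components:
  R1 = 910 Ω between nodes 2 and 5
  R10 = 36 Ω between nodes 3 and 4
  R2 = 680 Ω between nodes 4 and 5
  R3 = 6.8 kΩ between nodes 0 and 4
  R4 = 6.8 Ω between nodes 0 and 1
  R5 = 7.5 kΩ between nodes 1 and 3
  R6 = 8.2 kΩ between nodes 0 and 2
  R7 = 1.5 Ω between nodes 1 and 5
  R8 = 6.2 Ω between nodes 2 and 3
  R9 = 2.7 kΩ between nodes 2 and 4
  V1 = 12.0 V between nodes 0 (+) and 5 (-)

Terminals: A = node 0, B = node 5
Nodal analysis, taking node 5 as the 0 V reference.
Source V1 fixes V_0 = 12 V.
KCL at each unknown node (sum of currents leaving = 0; resistances in Ω):
  Node 1: (V_1 - 12)/6.8 + (V_1 - V_3)/7500 + (V_1 - 0)/1.5 = 0
  Node 2: (V_2 - 0)/910 + (V_2 - 12)/8200 + (V_2 - V_3)/6.2 + (V_2 - V_4)/2700 = 0
  Node 3: (V_3 - V_1)/7500 + (V_3 - V_2)/6.2 + (V_3 - V_4)/36 = 0
  Node 4: (V_4 - 0)/680 + (V_4 - 12)/6800 + (V_4 - V_2)/2700 + (V_4 - V_3)/36 = 0
Collecting terms (coefficients in siemens):
  0.8139·V_1 - 0.0001333·V_3 = 1.765
  0.1629·V_2 - 0.1613·V_3 - 0.0003704·V_4 = 0.001463
  0.1892·V_3 - 0.0001333·V_1 - 0.1613·V_2 - 0.02778·V_4 = 0
  0.02977·V_4 - 0.0003704·V_2 - 0.02778·V_3 = 0.001765
Solving these 4 simultaneous equations (Gaussian elimination) gives:
  V_1 = 2.169 V, V_2 = 1.186 V, V_3 = 1.186 V, V_4 = 1.181 V
The requested potential is V_2 = 1.186 V.

Final answer: V_2 = 1.186 V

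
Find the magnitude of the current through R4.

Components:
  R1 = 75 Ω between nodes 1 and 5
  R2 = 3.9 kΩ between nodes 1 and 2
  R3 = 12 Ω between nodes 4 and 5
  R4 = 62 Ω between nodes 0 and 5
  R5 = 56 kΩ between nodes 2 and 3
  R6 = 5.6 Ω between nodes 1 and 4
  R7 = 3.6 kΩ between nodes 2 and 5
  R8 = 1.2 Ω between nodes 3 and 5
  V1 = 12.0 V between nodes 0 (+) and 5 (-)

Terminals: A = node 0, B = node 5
Nodal analysis, taking node 5 as the 0 V reference.
Source V1 fixes V_0 = 12 V.
KCL at each unknown node (sum of currents leaving = 0; resistances in Ω):
  Node 1: (V_1 - 0)/75 + (V_1 - V_2)/3900 + (V_1 - V_4)/5.6 = 0
  Node 2: (V_2 - V_1)/3900 + (V_2 - V_3)/56000 + (V_2 - 0)/3600 = 0
  Node 3: (V_3 - V_2)/56000 + (V_3 - 0)/1.2 = 0
  Node 4: (V_4 - 0)/12 + (V_4 - V_1)/5.6 = 0
Collecting terms (coefficients in siemens):
  0.1922·V_1 - 0.0002564·V_2 - 0.1786·V_4 = 0
  0.000552·V_2 - 0.0002564·V_1 - 0.00001786·V_3 = 0
  0.8334·V_3 - 0.00001786·V_2 = 0
  0.2619·V_4 - 0.1786·V_1 = 0
Solving these 4 simultaneous equations (Gaussian elimination) gives:
  V_1 = 0 V, V_2 = 0 V, V_3 = 0 V, V_4 = 0 V
I_R4 = (V_0 - V_5)/R4 = (12 - 0)/62 = 0.1935 A
|I_R4| = 0.1935 A

Final answer: |I_R4| = 0.1935 A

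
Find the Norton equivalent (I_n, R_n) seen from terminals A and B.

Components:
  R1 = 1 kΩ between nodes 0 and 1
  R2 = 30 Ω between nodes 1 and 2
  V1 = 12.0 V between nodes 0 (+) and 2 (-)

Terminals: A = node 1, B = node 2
Find the Thévenin equivalent first; then I_n = V_th/R_th and R_n = R_th.
Step 1 — V_th is the open-circuit voltage V_A - V_B (nothing connected across the terminals).
Nodal analysis, taking node 2 as the 0 V reference.
Source V1 fixes V_0 = 12 V.
KCL at each unknown node (sum of currents leaving = 0; resistances in Ω):
  Node 1: (V_1 - 12)/1000 + (V_1 - 0)/30 = 0
Collecting terms: 0.03433 × V_1 = 0.012  =>  V_1 = 0.3495 V
V_th = V_1 - V_2 = 0.3495 - 0 = 0.3495 V
Step 2 — R_th: zero the source — replace V1 by a short circuit (node 2 merges into node 0) — and find the resistance seen between A (node 1) and B (node 0).
Reduce the network between node 1 (A) and node 0 (B) by series/parallel combination:
  Rp1 = R1 ‖ R2 (parallel, both between nodes 0 and 1) = 1/(1/1000 + 1/30) = 29.13 Ω
R_th = 29.13 Ω
I_n = V_th/R_th = 0.3495/29.13 = 0.012 A, and R_n = R_th = 29.13 Ω

Final answer: I_n = 0.012 A, R_n = 29.13 Ω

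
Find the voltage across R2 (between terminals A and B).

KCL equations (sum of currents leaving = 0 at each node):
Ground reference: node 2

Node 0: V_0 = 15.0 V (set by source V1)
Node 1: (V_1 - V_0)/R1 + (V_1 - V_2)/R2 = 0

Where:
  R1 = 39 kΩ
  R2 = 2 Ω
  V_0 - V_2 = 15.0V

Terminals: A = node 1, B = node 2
R1 and R2 are in series across V1 (node 0 → node 1 → node 2), and the output A–B is taken across R2, so this is a voltage divider.
Series current: I = V1/(R1 + R2) = 15/(39000 + 2) = 15/39000 = 0.0003846 A
V_R2 = I × R2 = V1 × R2/(R1 + R2) = 15 × 2/39000 = 0.0007692 V

Final answer: 0.0007692 V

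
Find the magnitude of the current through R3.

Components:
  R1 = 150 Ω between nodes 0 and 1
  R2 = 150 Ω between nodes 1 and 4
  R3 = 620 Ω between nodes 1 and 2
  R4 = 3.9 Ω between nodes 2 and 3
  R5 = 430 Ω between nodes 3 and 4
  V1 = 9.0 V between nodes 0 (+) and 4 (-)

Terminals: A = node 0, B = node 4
Nodal analysis, taking node 4 as the 0 V reference.
Source V1 fixes V_0 = 9 V.
KCL at each unknown node (sum of currents leaving = 0; resistances in Ω):
  Node 1: (V_1 - 9)/150 + (V_1 - 0)/150 + (V_1 - V_2)/620 = 0
  Node 2: (V_2 - V_1)/620 + (V_2 - V_3)/3.9 = 0
  Node 3: (V_3 - V_2)/3.9 + (V_3 - 0)/430 = 0
Collecting terms (coefficients in siemens):
  0.01495·V_1 - 0.001613·V_2 = 0.06
  0.258·V_2 - 0.001613·V_1 - 0.2564·V_3 = 0
  0.2587·V_3 - 0.2564·V_2 = 0
Solving these 3 simultaneous equations (Gaussian elimination) gives:
  V_1 = 4.201 V, V_2 = 1.73 V, V_3 = 1.714 V
I_R3 = (V_1 - V_2)/R3 = (4.201 - 1.73)/620 = 0.003986 A
|I_R3| = 0.003986 A

Final answer: |I_R3| = 0.003986 A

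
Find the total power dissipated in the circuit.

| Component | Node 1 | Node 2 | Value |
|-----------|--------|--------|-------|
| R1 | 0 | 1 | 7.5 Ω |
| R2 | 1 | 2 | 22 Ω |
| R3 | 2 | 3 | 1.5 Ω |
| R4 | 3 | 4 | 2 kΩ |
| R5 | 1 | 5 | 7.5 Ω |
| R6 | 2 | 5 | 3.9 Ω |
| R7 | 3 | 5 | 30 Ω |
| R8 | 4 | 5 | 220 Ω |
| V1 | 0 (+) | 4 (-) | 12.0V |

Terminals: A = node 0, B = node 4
Nodal analysis, taking node 4 as the 0 V reference.
Source V1 fixes V_0 = 12 V.
KCL at each unknown node (sum of currents leaving = 0; resistances in Ω):
  Node 1: (V_1 - 12)/7.5 + (V_1 - V_2)/22 + (V_1 - V_5)/7.5 = 0
  Node 2: (V_2 - V_1)/22 + (V_2 - V_3)/1.5 + (V_2 - V_5)/3.9 = 0
  Node 3: (V_3 - V_2)/1.5 + (V_3 - 0)/2000 + (V_3 - V_5)/30 = 0
  Node 5: (V_5 - V_1)/7.5 + (V_5 - V_2)/3.9 + (V_5 - V_3)/30 + (V_5 - 0)/220 = 0
Collecting terms (coefficients in siemens):
  0.3121·V_1 - 0.04545·V_2 - 0.1333·V_5 = 1.6
  0.9685·V_2 - 0.04545·V_1 - 0.6667·V_3 - 0.2564·V_5 = 0
  0.7005·V_3 - 0.6667·V_2 - 0.03333·V_5 = 0
  0.4276·V_5 - 0.1333·V_1 - 0.2564·V_2 - 0.03333·V_3 = 0
Solving these 4 simultaneous equations (Gaussian elimination) gives:
  V_1 = 11.57 V, V_2 = 11.28 V, V_3 = 11.27 V, V_5 = 11.25 V
Power in each resistor, P = (ΔV)²/R:
  P_R1 = (12 - 11.57)²/7.5 = 0.02417 W
  P_R2 = (11.57 - 11.28)²/22 = 0.003997 W
  P_R3 = (11.28 - 11.27)²/1.5 = 0.00005877 W
  P_R4 = (11.27 - 0)²/2000 = 0.06349 W
  P_R5 = (11.57 - 11.25)²/7.5 = 0.01406 W
  P_R6 = (11.28 - 11.25)²/3.9 = 0.0002032 W
  P_R7 = (11.27 - 11.25)²/30 = 0.00001174 W
  P_R8 = (0 - 11.25)²/220 = 0.5752 W
P_total = P_R1 + P_R2 + P_R3 + P_R4 + P_R5 + P_R6 + P_R7 + P_R8 = 0.6812 W

Final answer: 0.6812 W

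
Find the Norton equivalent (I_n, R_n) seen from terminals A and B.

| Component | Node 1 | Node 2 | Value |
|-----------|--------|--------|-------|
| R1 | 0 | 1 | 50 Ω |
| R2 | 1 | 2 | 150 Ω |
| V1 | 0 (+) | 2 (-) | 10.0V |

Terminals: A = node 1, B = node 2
Find the Thévenin equivalent first; then I_n = V_th/R_th and R_n = R_th.
Step 1 — V_th is the open-circuit voltage V_A - V_B (nothing connected across the terminals).
Nodal analysis, taking node 2 as the 0 V reference.
Source V1 fixes V_0 = 10 V.
KCL at each unknown node (sum of currents leaving = 0; resistances in Ω):
  Node 1: (V_1 - 10)/50 + (V_1 - 0)/150 = 0
Collecting terms: 0.02667 × V_1 = 0.2  =>  V_1 = 7.5 V
V_th = V_1 - V_2 = 7.5 - 0 = 7.5 V
Step 2 — R_th: zero the source — replace V1 by a short circuit (node 2 merges into node 0) — and find the resistance seen between A (node 1) and B (node 0).
Reduce the network between node 1 (A) and node 0 (B) by series/parallel combination:
  Rp1 = R1 ‖ R2 (parallel, both between nodes 0 and 1) = 1/(1/50 + 1/150) = 37.5 Ω
R_th = 37.5 Ω
I_n = V_th/R_th = 7.5/37.5 = 0.2 A, and R_n = R_th = 37.5 Ω

Final answer: I_n = 0.2 A, R_n = 37.5 Ω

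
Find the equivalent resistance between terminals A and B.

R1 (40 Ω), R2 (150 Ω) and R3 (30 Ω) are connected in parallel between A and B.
Reduce the network between node 0 (A) and node 1 (B) by series/parallel combination:
  Rp1 = R1 ‖ R2 ‖ R3 (parallel, all between nodes 0 and 1) = 1/(1/40 + 1/150 + 1/30) = 15.38 Ω
R_eq = 15.38 Ω

Final answer: 15.38 Ω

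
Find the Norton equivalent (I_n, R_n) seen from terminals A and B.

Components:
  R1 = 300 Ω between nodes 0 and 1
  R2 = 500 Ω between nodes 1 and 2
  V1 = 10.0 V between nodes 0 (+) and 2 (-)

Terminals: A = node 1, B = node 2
Find the Thévenin equivalent first; then I_n = V_th/R_th and R_n = R_th.
Step 1 — V_th is the open-circuit voltage V_A - V_B (nothing connected across the terminals).
Nodal analysis, taking node 2 as the 0 V reference.
Source V1 fixes V_0 = 10 V.
KCL at each unknown node (sum of currents leaving = 0; resistances in Ω):
  Node 1: (V_1 - 10)/300 + (V_1 - 0)/500 = 0
Collecting terms: 0.005333 × V_1 = 0.03333  =>  V_1 = 6.25 V
V_th = V_1 - V_2 = 6.25 - 0 = 6.25 V
Step 2 — R_th: zero the source — replace V1 by a short circuit (node 2 merges into node 0) — and find the resistance seen between A (node 1) and B (node 0).
Reduce the network between node 1 (A) and node 0 (B) by series/parallel combination:
  Rp1 = R1 ‖ R2 (parallel, both between nodes 0 and 1) = 1/(1/300 + 1/500) = 187.5 Ω
R_th = 187.5 Ω
I_n = V_th/R_th = 6.25/187.5 = 0.03333 A, and R_n = R_th = 187.5 Ω

Final answer: I_n = 0.03333 A, R_n = 187.5 Ω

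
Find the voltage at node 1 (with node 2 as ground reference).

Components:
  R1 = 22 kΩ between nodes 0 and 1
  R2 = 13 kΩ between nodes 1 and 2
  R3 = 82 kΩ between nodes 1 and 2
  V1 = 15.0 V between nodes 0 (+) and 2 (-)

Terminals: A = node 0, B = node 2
Nodal analysis, taking node 2 as the 0 V reference.
Source V1 fixes V_0 = 15 V.
KCL at each unknown node (sum of currents leaving = 0; resistances in Ω):
  Node 1: (V_1 - 15)/22000 + (V_1 - 0)/13000 + (V_1 - 0)/82000 = 0
Collecting terms: 0.0001346 × V_1 = 0.0006818  =>  V_1 = 5.067 V
The requested potential is V_1 = 5.067 V.

Final answer: V_1 = 5.067 V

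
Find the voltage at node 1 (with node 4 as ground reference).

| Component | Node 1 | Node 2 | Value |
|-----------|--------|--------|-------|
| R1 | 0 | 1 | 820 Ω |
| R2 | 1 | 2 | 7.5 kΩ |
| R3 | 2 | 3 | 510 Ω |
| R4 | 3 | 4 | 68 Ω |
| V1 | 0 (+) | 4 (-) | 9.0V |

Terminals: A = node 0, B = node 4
Nodal analysis, taking node 4 as the 0 V reference.
Source V1 fixes V_0 = 9 V.
KCL at each unknown node (sum of currents leaving = 0; resistances in Ω):
  Node 1: (V_1 - 9)/820 + (V_1 - V_2)/7500 = 0
  Node 2: (V_2 - V_1)/7500 + (V_2 - V_3)/510 = 0
  Node 3: (V_3 - V_2)/510 + (V_3 - 0)/68 = 0
Collecting terms (coefficients in siemens):
  0.001353·V_1 - 0.0001333·V_2 = 0.01098
  0.002094·V_2 - 0.0001333·V_1 - 0.001961·V_3 = 0
  0.01667·V_3 - 0.001961·V_2 = 0
Solving these 3 simultaneous equations (Gaussian elimination) gives:
  V_1 = 8.171 V, V_2 = 0.5846 V, V_3 = 0.06878 V
The requested potential is V_1 = 8.171 V.

Final answer: V_1 = 8.171 V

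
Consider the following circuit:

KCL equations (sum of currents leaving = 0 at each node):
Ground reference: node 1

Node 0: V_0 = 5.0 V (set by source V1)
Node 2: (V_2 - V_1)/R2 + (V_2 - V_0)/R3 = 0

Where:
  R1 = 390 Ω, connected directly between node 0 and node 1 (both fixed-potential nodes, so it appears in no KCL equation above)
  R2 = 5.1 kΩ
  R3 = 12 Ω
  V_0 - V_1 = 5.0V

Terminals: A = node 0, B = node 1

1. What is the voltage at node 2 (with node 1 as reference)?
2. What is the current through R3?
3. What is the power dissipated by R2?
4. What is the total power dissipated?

Nodal analysis, taking node 1 as the 0 V reference.
Source V1 fixes V_0 = 5 V.
KCL at each unknown node (sum of currents leaving = 0; resistances in Ω):
  Node 2: (V_2 - 0)/5100 + (V_2 - 5)/12 = 0
Collecting terms: 0.08353 × V_2 = 0.4167  =>  V_2 = 4.988 V
Part 1:
  Read off the nodal solution: V_2 = 4.988 V
Part 2:
  I_R3 = (V_0 - V_2)/R3 = (5 - 4.988)/12 = 0.0009781 A
  Magnitude: I_R3 = 0.0009781 A
Part 3:
  I_R2 = (V_1 - V_2)/R2 = (0 - 4.988)/5100 = -0.0009781 A
  P_R2 = I_R2² × R2 = (-0.0009781)² × 5100 = 0.004879 W
Part 4:
  Power in each resistor, P = (ΔV)²/R:
    P_R1 = (5 - 0)²/390 = 0.0641 W
    P_R2 = (0 - 4.988)²/5100 = 0.004879 W
    P_R3 = (5 - 4.988)²/12 = 0.00001148 W
  P_total = P_R1 + P_R2 + P_R3 = 0.06899 W

Final answers:
1. V_2 = 4.988 V
2. I_R3 = 0.0009781 A
3. P_R2 = 0.004879 W
4. P_total = 0.06899 W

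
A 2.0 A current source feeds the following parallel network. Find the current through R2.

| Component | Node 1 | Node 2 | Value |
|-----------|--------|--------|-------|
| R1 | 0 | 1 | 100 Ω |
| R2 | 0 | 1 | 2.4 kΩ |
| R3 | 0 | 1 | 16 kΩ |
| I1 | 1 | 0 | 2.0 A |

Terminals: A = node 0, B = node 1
All resistors sit directly between nodes 0 and 1, so they are in parallel and share one voltage V; the full source current 2 A splits among them.
1/R_par = 1/100 + 1/2400 + 1/16000 = 0.01048 S  =>  R_par = 95.43 Ω
V = I × R_par = 2 × 95.43 = 190.9 V
I_R2 = V/R2 = 190.9/2400 = 0.07952 A

Final answer: 0.07952 A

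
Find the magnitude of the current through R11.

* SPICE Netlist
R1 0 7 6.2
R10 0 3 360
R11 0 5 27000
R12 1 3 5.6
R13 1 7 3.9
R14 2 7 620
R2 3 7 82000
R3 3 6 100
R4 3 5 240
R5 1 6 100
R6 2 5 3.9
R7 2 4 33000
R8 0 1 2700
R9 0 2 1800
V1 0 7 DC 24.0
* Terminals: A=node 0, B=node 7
Nodal analysis, taking node 7 as the 0 V reference.
Source V1 fixes V_0 = 24 V.
KCL at each unknown node (sum of currents leaving = 0; resistances in Ω):
  Node 1: (V_1 - V_6)/100 + (V_1 - 24)/2700 + (V_1 - V_3)/5.6 + (V_1 - 0)/3.9 = 0
  Node 2: (V_2 - V_5)/3.9 + (V_2 - V_4)/33000 + (V_2 - 24)/1800 + (V_2 - 0)/620 = 0
  Node 3: (V_3 - 0)/82000 + (V_3 - V_6)/100 + (V_3 - V_5)/240 + (V_3 - 24)/360 + (V_3 - V_1)/5.6 = 0
  Node 4: (V_4 - V_2)/33000 = 0
  Node 5: (V_5 - V_3)/240 + (V_5 - V_2)/3.9 + (V_5 - 24)/27000 = 0
  Node 6: (V_6 - V_3)/100 + (V_6 - V_1)/100 = 0
Collecting terms (coefficients in siemens):
  0.4454·V_1 - 0.1786·V_3 - 0.01·V_6 = 0.008889
  0.2586·V_2 - 0.0000303·V_4 - 0.2564·V_5 = 0.01333
  0.1955·V_3 - 0.1786·V_1 - 0.004167·V_5 - 0.01·V_6 = 0.06667
  0.0000303·V_4 - 0.0000303·V_2 = 0
  0.2606·V_5 - 0.2564·V_2 - 0.004167·V_3 = 0.0008889
  0.02·V_6 - 0.01·V_1 - 0.01·V_3 = 0
Solving these 6 simultaneous equations (Gaussian elimination) gives:
  V_1 = 0.3185 V, V_2 = 2.719 V, V_3 = 0.7156 V, V_4 = 2.719 V
  V_5 = 2.69 V, V_6 = 0.5171 V
I_R11 = (V_0 - V_5)/R11 = (24 - 2.69)/27000 = 0.0007893 A
|I_R11| = 0.0007893 A

Final answer: |I_R11| = 0.0007893 A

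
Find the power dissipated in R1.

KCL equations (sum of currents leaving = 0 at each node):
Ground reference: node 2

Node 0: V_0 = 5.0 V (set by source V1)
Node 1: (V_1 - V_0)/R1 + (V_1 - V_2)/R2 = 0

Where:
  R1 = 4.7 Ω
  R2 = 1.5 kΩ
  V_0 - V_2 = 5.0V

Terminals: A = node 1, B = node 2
Nodal analysis, taking node 2 as the 0 V reference.
Source V1 fixes V_0 = 5 V.
KCL at each unknown node (sum of currents leaving = 0; resistances in Ω):
  Node 1: (V_1 - 5)/4.7 + (V_1 - 0)/1500 = 0
Collecting terms: 0.2134 × V_1 = 1.064  =>  V_1 = 4.984 V
I_R1 = (V_0 - V_1)/R1 = (5 - 4.984)/4.7 = 0.003323 A
P_R1 = I_R1² × R1 = (0.003323)² × 4.7 = 0.0000519 W

Final answer: 5.19e-05 W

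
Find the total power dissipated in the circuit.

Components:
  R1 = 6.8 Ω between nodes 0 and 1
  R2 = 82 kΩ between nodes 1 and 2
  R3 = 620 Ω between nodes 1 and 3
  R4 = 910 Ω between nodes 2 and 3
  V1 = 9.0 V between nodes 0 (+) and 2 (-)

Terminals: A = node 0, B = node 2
Nodal analysis, taking node 2 as the 0 V reference.
Source V1 fixes V_0 = 9 V.
KCL at each unknown node (sum of currents leaving = 0; resistances in Ω):
  Node 1: (V_1 - 9)/6.8 + (V_1 - 0)/82000 + (V_1 - V_3)/620 = 0
  Node 3: (V_3 - V_1)/620 + (V_3 - 0)/910 = 0
Collecting terms (coefficients in siemens):
  0.1487·V_1 - 0.001613·V_3 = 1.324
  0.002712·V_3 - 0.001613·V_1 = 0
Determinant D = (0.1487)(0.002712) - (-0.001613)(-0.001613) = 0.0004006
V_1 = [(1.324)(0.002712) - (-0.001613)(0)]/D = 8.959 V
V_3 = [(0.1487)(0) - (1.324)(-0.001613)]/D = 5.329 V
Power in each resistor, P = (ΔV)²/R:
  P_R1 = (9 - 8.959)²/6.8 = 0.000242 W
  P_R2 = (8.959 - 0)²/82000 = 0.0009789 W
  P_R3 = (8.959 - 5.329)²/620 = 0.02126 W
  P_R4 = (0 - 5.329)²/910 = 0.0312 W
P_total = P_R1 + P_R2 + P_R3 + P_R4 = 0.05369 W

Final answer: 0.05369 W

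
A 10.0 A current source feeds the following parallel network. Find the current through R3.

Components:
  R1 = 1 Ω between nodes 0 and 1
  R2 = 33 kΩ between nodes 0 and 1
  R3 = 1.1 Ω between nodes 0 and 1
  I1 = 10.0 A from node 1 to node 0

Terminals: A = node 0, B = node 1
All resistors sit directly between nodes 0 and 1, so they are in parallel and share one voltage V; the full source current 10 A splits among them.
1/R_par = 1/1 + 1/33000 + 1/1.1 = 1.909 S  =>  R_par = 0.5238 Ω
V = I × R_par = 10 × 0.5238 = 5.238 V
I_R3 = V/R3 = 5.238/1.1 = 4.762 A

Final answer: 4.762 A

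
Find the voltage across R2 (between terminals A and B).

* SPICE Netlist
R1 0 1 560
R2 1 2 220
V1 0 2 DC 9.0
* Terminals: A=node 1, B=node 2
R1 and R2 are in series across V1 (node 0 → node 1 → node 2), and the output A–B is taken across R2, so this is a voltage divider.
Series current: I = V1/(R1 + R2) = 9/(560 + 220) = 9/780 = 0.01154 A
V_R2 = I × R2 = V1 × R2/(R1 + R2) = 9 × 220/780 = 2.538 V

Final answer: 2.538 V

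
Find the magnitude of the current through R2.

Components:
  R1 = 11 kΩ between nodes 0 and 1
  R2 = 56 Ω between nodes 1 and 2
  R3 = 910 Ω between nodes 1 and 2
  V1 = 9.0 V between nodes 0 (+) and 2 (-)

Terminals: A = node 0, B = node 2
Nodal analysis, taking node 2 as the 0 V reference.
Source V1 fixes V_0 = 9 V.
KCL at each unknown node (sum of currents leaving = 0; resistances in Ω):
  Node 1: (V_1 - 9)/11000 + (V_1 - 0)/56 + (V_1 - 0)/910 = 0
Collecting terms: 0.01905 × V_1 = 0.0008182  =>  V_1 = 0.04296 V
I_R2 = (V_1 - V_2)/R2 = (0.04296 - 0)/56 = 0.0007671 A
|I_R2| = 0.0007671 A

Final answer: |I_R2| = 0.0007671 A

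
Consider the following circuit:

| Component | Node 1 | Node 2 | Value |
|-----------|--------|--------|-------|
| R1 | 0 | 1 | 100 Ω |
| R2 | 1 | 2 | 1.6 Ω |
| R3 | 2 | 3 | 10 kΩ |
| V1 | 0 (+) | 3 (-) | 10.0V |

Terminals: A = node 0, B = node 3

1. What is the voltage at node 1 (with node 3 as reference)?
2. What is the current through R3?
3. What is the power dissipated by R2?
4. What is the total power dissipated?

Nodal analysis, taking node 3 as the 0 V reference.
Source V1 fixes V_0 = 10 V.
KCL at each unknown node (sum of currents leaving = 0; resistances in Ω):
  Node 1: (V_1 - 10)/100 + (V_1 - V_2)/1.6 = 0
  Node 2: (V_2 - V_1)/1.6 + (V_2 - 0)/10000 = 0
Collecting terms (coefficients in siemens):
  0.635·V_1 - 0.625·V_2 = 0.1
  0.6251·V_2 - 0.625·V_1 = 0
Determinant D = (0.635)(0.6251) - (-0.625)(-0.625) = 0.006313
V_1 = [(0.1)(0.6251) - (-0.625)(0)]/D = 9.901 V
V_2 = [(0.635)(0) - (0.1)(-0.625)]/D = 9.899 V
Part 1:
  Read off the nodal solution: V_1 = 9.901 V
Part 2:
  I_R3 = (V_2 - V_3)/R3 = (9.899 - 0)/10000 = 0.0009899 A
  Magnitude: I_R3 = 0.0009899 A
Part 3:
  I_R2 = (V_1 - V_2)/R2 = (9.901 - 9.899)/1.6 = 0.0009899 A
  P_R2 = I_R2² × R2 = (0.0009899)² × 1.6 = 0.000001568 W
Part 4:
  Power in each resistor, P = (ΔV)²/R:
    P_R1 = (10 - 9.901)²/100 = 0.000098 W
    P_R2 = (9.901 - 9.899)²/1.6 = 0.000001568 W
    P_R3 = (9.899 - 0)²/10000 = 0.0098 W
  P_total = P_R1 + P_R2 + P_R3 = 0.009899 W

Final answers:
1. V_1 = 9.901 V
2. I_R3 = 0.0009899 A
3. P_R2 = 1.568e-06 W
4. P_total = 0.009899 W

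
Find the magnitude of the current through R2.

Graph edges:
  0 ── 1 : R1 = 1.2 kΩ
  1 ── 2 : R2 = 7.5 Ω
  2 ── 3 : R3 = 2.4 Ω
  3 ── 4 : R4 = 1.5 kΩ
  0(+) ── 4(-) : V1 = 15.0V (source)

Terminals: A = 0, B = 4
Nodal analysis, taking node 4 as the 0 V reference.
Source V1 fixes V_0 = 15 V.
KCL at each unknown node (sum of currents leaving = 0; resistances in Ω):
  Node 1: (V_1 - 15)/1200 + (V_1 - V_2)/7.5 = 0
  Node 2: (V_2 - V_1)/7.5 + (V_2 - V_3)/2.4 = 0
  Node 3: (V_3 - V_2)/2.4 + (V_3 - 0)/1500 = 0
Collecting terms (coefficients in siemens):
  0.1342·V_1 - 0.1333·V_2 = 0.0125
  0.55·V_2 - 0.1333·V_1 - 0.4167·V_3 = 0
  0.4173·V_3 - 0.4167·V_2 = 0
Solving these 3 simultaneous equations (Gaussian elimination) gives:
  V_1 = 8.358 V, V_2 = 8.316 V, V_3 = 8.303 V
I_R2 = (V_1 - V_2)/R2 = (8.358 - 8.316)/7.5 = 0.005535 A
|I_R2| = 0.005535 A

Final answer: |I_R2| = 0.005535 A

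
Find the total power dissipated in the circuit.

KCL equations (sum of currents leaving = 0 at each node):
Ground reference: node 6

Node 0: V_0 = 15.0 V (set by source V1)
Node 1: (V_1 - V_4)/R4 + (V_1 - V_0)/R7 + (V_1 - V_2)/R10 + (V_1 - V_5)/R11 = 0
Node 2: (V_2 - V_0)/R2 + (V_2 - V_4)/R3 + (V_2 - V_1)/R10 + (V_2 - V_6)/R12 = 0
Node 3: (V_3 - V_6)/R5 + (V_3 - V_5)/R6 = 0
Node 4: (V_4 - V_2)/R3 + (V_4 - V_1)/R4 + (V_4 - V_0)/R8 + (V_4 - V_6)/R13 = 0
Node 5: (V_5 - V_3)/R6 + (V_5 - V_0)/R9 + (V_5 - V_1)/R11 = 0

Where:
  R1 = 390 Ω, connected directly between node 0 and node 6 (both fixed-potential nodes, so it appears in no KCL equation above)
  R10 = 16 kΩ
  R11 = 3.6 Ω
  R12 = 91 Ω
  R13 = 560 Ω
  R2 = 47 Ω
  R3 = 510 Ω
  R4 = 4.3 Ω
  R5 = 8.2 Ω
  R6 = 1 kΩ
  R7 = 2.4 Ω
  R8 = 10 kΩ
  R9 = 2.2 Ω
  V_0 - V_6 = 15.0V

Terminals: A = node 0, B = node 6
Nodal analysis, taking node 6 as the 0 V reference.
Source V1 fixes V_0 = 15 V.
KCL at each unknown node (sum of currents leaving = 0; resistances in Ω):
  Node 1: (V_1 - V_4)/4.3 + (V_1 - 15)/2.4 + (V_1 - V_2)/16000 + (V_1 - V_5)/3.6 = 0
  Node 2: (V_2 - 15)/47 + (V_2 - V_4)/510 + (V_2 - V_1)/16000 + (V_2 - 0)/91 = 0
  Node 3: (V_3 - 0)/8.2 + (V_3 - V_5)/1000 = 0
  Node 4: (V_4 - V_2)/510 + (V_4 - V_1)/4.3 + (V_4 - 15)/10000 + (V_4 - 0)/560 = 0
  Node 5: (V_5 - V_3)/1000 + (V_5 - 15)/2.2 + (V_5 - V_1)/3.6 = 0
Collecting terms (coefficients in siemens):
  0.9271·V_1 - 0.0000625·V_2 - 0.2326·V_4 - 0.2778·V_5 = 6.25
  0.03429·V_2 - 0.0000625·V_1 - 0.001961·V_4 = 0.3191
  0.123·V_3 - 0.001·V_5 = 0
  0.2364·V_4 - 0.2326·V_1 - 0.001961·V_2 = 0.0015
  0.7333·V_5 - 0.2778·V_1 - 0.001·V_3 = 6.818
Solving these 5 simultaneous equations (Gaussian elimination) gives:
  V_1 = 14.93 V, V_2 = 10.18 V, V_3 = 0.1216 V, V_4 = 14.78 V
  V_5 = 14.95 V
Power in each resistor, P = (ΔV)²/R:
  P_R1 = (15 - 0)²/390 = 0.5769 W
  P_R2 = (15 - 10.18)²/47 = 0.4943 W
  P_R3 = (10.18 - 14.78)²/510 = 0.04145 W
  P_R4 = (14.93 - 14.78)²/4.3 = 0.005383 W
  P_R5 = (0.1216 - 0)²/8.2 = 0.001804 W
  P_R6 = (0.1216 - 14.95)²/1000 = 0.22 W
  P_R7 = (15 - 14.93)²/2.4 = 0.002048 W
  P_R8 = (15 - 14.78)²/10000 = 0.00000494 W
  P_R9 = (15 - 14.95)²/2.2 = 0.0009976 W
  P_R10 = (14.93 - 10.18)²/16000 = 0.00141 W
  P_R11 = (14.93 - 14.95)²/3.6 = 0.0001504 W
  P_R12 = (10.18 - 0)²/91 = 1.139 W
  P_R13 = (14.78 - 0)²/560 = 0.39 W
P_total = P_R1 + P_R2 + P_R3 + P_R4 + P_R5 + P_R6 + P_R7 + P_R8 + P_R9 + P_R10 + P_R11 + P_R12 + P_R13 = 2.873 W

Final answer: 2.873 W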